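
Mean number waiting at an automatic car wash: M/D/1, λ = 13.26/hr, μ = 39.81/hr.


ρ = 13.26/39.81 = 0.3331
M/D/1: Lq = ρ²/(2(1−ρ)) = 0.1109/(2·0.6669) = 0.08318

Final: 0.08318


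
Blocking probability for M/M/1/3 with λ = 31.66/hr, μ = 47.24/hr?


ρ = λ/μ = 31.66/47.24 = 0.6702
P_K = (1−ρ)ρ^K/(1−ρ^(K+1)) = (0.3298·0.301025)/(1 − 0.201746)
= 0.099280/0.798254 = 0.124371

Final: 0.124371


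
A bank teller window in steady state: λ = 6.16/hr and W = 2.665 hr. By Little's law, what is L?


L = λW = 6.16·2.665 = 16.4164

Final: 16.4164


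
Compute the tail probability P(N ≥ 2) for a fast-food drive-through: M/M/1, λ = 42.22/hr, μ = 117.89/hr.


ρ = 42.22/117.89 = 0.3581
P(N ≥ n) = ρ^n = 0.3581^2 = 0.128257

Final: 0.128257


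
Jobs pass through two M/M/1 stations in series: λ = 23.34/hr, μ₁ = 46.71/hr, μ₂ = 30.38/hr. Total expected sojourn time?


Each node sees arrival rate λ = 23.34/hr (tandem ⇒ throughput preserved).
W₁ = 1/(μ₁−λ) = 1/(46.71−23.34) = 0.04279 hr
W₂ = 1/(μ₂−λ) = 1/(30.38−23.34) = 0.14205 hr
W_total = W₁ + W₂ = 0.04279 + 0.14205 = 0.18484 hr

Final: 0.18484 hr


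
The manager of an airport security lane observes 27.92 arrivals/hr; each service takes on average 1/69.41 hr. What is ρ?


ρ = λ/μ = 27.92/69.41 = 0.4022

Final: 0.4022


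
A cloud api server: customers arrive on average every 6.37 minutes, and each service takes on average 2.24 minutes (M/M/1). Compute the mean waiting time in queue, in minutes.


λ = 60/6.37 = 9.4192 /hr
μ = 60/2.24 = 26.7857 /hr
ρ = λ/μ = 9.4192/26.7857 = 0.3516
Wq = ρ/(μ−λ) = 0.3516/(26.7857−9.4192) = 0.02025 hr
In minutes: 0.02025·60 = 1.215 min

Final: 1.215 min


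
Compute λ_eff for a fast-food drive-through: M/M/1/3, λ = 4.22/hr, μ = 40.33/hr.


ρ = 0.1046; P_K = (1−ρ)ρ^3/(1−ρ^4) = 0.001026
λ_eff = λ(1 − P_K) = 4.22·(1 − 0.001026) = 4.22·0.998974 = 4.2157 /hr

Final: 4.2157 /hr


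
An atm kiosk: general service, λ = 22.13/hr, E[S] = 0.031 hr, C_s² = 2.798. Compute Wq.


ρ = λ·E[S] = 22.13·0.031 = 0.6860
E[S²] = E[S]²(1+C_s²) = 0.031²·(1+2.798) = 0.003650
Wq = λ·E[S²]/(2(1−ρ)) = 22.13·0.003650/(2·0.3140) = 0.12863 hr

Final: 0.12863 hr


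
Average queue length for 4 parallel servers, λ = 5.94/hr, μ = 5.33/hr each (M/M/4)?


a = λ/μ = 1.1144; ρ = a/4 = 0.2786
P₀ = 0.327308
Lq = P₀·a^c·ρ / (c!·(1−ρ)²) = 0.327308·1.54254·0.2786/(24·0.52040)
= 0.01126

Final: 0.01126


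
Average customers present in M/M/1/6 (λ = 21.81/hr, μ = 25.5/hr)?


ρ = 21.81/25.5 = 0.8553
L = ρ[1 − (K+1)ρ^K + Kρ^(K+1)] / [(1−ρ)(1−ρ^(K+1))]
Numerator: 0.8553·(1 − 7·0.391465 + 6·0.334818) = 0.229776
Denominator: (0.1447)·(0.665182) = 0.096256
L = 0.229776/0.096256 = 2.3871

Final: 2.3871


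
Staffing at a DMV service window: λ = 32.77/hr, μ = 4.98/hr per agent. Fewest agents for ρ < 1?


Stability requires cμ > λ ⇔ c > λ/μ.
λ/μ = 32.77/4.98 = 6.5803
Minimum integer c = ⌊6.5803⌋ + 1 = 7
Check: 7·4.98 = 34.86 > 32.77, while 6·4.98 = 29.88 ≤ 32.77

Final: 7 servers


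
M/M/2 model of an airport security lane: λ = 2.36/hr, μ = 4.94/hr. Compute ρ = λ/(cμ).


ρ = λ/(cμ) = 2.36/(2·4.94) = 2.36/9.88 = 0.2389

Final: 0.2389


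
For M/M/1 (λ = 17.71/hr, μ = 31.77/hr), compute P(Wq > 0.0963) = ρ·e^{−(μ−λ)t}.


ρ = 17.71/31.77 = 0.5574
P(Wq > t) = ρ·e^{−(μ−λ)t} = 0.5574·e^{−1.3540}
= 0.5574·0.258211 = 0.143938

Final: 0.143938


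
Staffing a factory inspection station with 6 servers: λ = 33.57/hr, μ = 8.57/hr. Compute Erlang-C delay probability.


a = λ/μ = 3.9172; ρ = a/6 = 0.6529
P₀ = 0.018330 (from M/M/c formula)
C(c,a) = [a^c/(c!(1−ρ))]·P₀ = [3612.62694/(720·0.3471)]·0.018330
= 14.45388·0.018330 = 0.264936

Final: 0.264936


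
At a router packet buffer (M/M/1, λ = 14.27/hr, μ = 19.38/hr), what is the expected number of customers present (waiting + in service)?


ρ = λ/μ = 14.27/19.38 = 0.7363
L = ρ/(1−ρ) = 0.7363/(1 − 0.7363) = 0.7363/0.2637 = 2.7926

Final: 2.7926


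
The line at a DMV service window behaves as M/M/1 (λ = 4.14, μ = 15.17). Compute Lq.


ρ = 4.14/15.17 = 0.2729
Lq = ρ²/(1−ρ) = 0.07448/0.7271 = 0.1024

Final: 0.1024


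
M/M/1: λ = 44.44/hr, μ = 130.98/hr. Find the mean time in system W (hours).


W = 1/(μ−λ) = 1/(130.98 − 44.44) = 1/86.54 = 0.01156 hr

Final: 0.01156 hr


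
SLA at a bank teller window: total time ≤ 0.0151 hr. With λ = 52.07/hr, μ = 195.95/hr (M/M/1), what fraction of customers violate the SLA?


W ~ Exponential(μ−λ) for M/M/1.
μ − λ = 195.95 − 52.07 = 143.8800
P(W > t) = e^{−(μ−λ)t} = e^{−2.1726} = 0.113883

Final: 0.113883


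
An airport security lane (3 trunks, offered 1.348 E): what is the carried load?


B(3,1.348) = 0.111396 (Erlang-B)
Carried load = a(1 − B) = 1.348·(1 − 0.111396) = 1.348·0.888604 = 1.1978 E

Final: 1.1978 Erlangs


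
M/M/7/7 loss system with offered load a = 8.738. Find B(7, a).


B(c,a) = (a^c/c!) / Σ_{k=0}^{c} a^k/k!
a^7/7! = 771.709322
Σ terms (k=0..7): 1.00000 + 8.73800 + 38.17632 + 111.19490 + 242.90526 + 424.50123 + 618.21530 + 771.70932 = 2216.440333
B = 771.709322/2216.440333 = 0.348175

Final: 0.348175


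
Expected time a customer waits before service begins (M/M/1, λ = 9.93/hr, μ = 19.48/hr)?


ρ = 9.93/19.48 = 0.5098
Wq = ρ/(μ−λ) = 0.5098/(19.48 − 9.93) = 0.5098/9.55 = 0.05338 hr

Final: 0.05338 hr


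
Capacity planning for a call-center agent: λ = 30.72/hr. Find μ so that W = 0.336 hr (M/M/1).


W = 1/(μ−λ) ⇒ μ − λ = 1/W = 1/0.336 = 2.9762
μ = λ + 1/W = 30.72 + 2.9762 = 33.6962 per hr

Final: 33.6962 /hr


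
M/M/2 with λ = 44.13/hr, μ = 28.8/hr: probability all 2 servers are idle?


a = λ/μ = 44.13/28.8 = 1.5323; ρ = a/c = 0.7661
Σ_{k=0}^{1} a^k/k! (terms k=0..1) = 1.00000 + 1.53229 = 2.53229
Tail: a^2/(2!(1−ρ)) = 2.34792/(2·0.2339) = 5.02005
P₀ = 1/(2.53229 + 5.02005) = 1/7.55234 = 0.132409

Final: 0.132409


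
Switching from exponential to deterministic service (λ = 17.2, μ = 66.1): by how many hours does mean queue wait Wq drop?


ρ = 17.2/66.1 = 0.2602
Wq(M/M/1) = ρ/(μ−λ) = 0.2602/48.90 = 0.005321 hr
Wq(M/D/1) = ρ/(2(μ−λ)) = 0.002661 hr
Savings = 0.005321 − 0.002661 = 0.002661 hr

Final: 0.002661 hr


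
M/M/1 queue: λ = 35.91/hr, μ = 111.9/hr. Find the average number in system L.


ρ = λ/μ = 35.91/111.9 = 0.3209
L = ρ/(1−ρ) = 0.3209/(1 − 0.3209) = 0.3209/0.6791 = 0.4726

Final: 0.4726


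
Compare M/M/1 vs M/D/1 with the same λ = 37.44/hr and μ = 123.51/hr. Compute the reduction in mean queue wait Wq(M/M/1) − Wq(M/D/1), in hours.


ρ = 37.44/123.51 = 0.3031
Wq(M/M/1) = ρ/(μ−λ) = 0.3031/86.07 = 0.003522 hr
Wq(M/D/1) = ρ/(2(μ−λ)) = 0.001761 hr
Savings = 0.003522 − 0.001761 = 0.001761 hr

Final: 0.001761 hr


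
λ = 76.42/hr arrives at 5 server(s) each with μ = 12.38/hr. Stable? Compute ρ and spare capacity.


Total capacity cμ = 5·12.38 = 61.90/hr
ρ = λ/(cμ) = 76.42/61.90 = 1.2346
Stable ⇔ ρ < 1: NO
Spare capacity = cμ − λ = 61.90 − 76.42 = -14.52/hr

Final: ρ = 1.2346; unstable; margin = -14.52/hr


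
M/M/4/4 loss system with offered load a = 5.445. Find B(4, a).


B(c,a) = (a^c/c!) / Σ_{k=0}^{c} a^k/k!
a^4/4! = 36.625224
Σ terms (k=0..4): 1.00000 + 5.44500 + 14.82401 + 26.90558 + 36.62522 = 84.799820
B = 36.625224/84.799820 = 0.431902

Final: 0.431902


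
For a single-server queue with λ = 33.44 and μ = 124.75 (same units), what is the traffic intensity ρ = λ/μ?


ρ = λ/μ = 33.44/124.75 = 0.2681

Final: 0.2681


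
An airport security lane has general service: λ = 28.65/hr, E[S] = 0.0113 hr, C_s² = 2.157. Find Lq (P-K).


ρ = λ·E[S] = 28.65·0.0113 = 0.3237
Lq = ρ²(1+C_s²)/(2(1−ρ)) = 0.1048·(1+2.157)/(2·0.6763)
= 0.1048·3.1570/1.3525 = 0.24465

Final: 0.24465


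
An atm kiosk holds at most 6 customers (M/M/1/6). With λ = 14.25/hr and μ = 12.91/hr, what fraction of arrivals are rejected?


ρ = λ/μ = 14.25/12.91 = 1.1038
P_K = (1−ρ)ρ^K/(1−ρ^(K+1)) = (-0.1038·1.808555)/(1 − 1.996275)
= -0.187720/-0.996275 = 0.188422

Final: 0.188422


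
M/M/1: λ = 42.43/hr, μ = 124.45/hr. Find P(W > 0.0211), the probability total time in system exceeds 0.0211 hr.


W ~ Exponential(μ−λ) for M/M/1.
μ − λ = 124.45 − 42.43 = 82.0200
P(W > t) = e^{−(μ−λ)t} = e^{−1.7306} = 0.177174

Final: 0.177174


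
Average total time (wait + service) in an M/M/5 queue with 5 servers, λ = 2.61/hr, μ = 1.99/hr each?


a = 1.3116; ρ = 0.2623; P₀ = 0.269193
Lq = P₀·a^c·ρ/(c!(1−ρ)²) = 0.004197
Wq = Lq/λ = 0.004197/2.61 = 0.001608 hr
W = Wq + 1/μ = 0.001608 + 0.50251 = 0.50412 hr

Final: 0.50412 hr


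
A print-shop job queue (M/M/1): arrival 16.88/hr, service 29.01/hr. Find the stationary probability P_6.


ρ = 16.88/29.01 = 0.5819
P_n = (1−ρ)·ρ^n = (1 − 0.5819)·0.5819^6 = 0.4181·0.038810 = 0.016228

Final: 0.016228


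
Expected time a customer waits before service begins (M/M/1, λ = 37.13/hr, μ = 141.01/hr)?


ρ = 37.13/141.01 = 0.2633
Wq = ρ/(μ−λ) = 0.2633/(141.01 − 37.13) = 0.2633/103.88 = 0.002535 hr

Final: 0.002535 hr


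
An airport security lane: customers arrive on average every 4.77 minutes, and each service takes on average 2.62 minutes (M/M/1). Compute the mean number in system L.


λ = 60/4.77 = 12.5786 /hr
μ = 60/2.62 = 22.9008 /hr
ρ = λ/μ = 12.5786/22.9008 = 0.5493
L = ρ/(1−ρ) = 0.5493/0.4507 = 1.2186

Final: 1.2186


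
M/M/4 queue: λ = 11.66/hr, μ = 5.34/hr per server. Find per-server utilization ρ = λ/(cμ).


ρ = λ/(cμ) = 11.66/(4·5.34) = 11.66/21.36 = 0.5459

Final: 0.5459


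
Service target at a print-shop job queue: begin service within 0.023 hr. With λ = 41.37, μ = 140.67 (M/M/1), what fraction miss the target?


ρ = 41.37/140.67 = 0.2941
P(Wq > t) = ρ·e^{−(μ−λ)t} = 0.2941·e^{−2.2839}
= 0.2941·0.101886 = 0.029964

Final: 0.029964


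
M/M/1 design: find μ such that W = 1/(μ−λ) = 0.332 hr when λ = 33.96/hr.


W = 1/(μ−λ) ⇒ μ − λ = 1/W = 1/0.332 = 3.0120
μ = λ + 1/W = 33.96 + 3.0120 = 36.9720 per hr

Final: 36.9720 /hr


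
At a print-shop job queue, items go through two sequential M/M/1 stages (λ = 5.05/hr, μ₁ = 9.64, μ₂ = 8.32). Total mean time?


Each node sees arrival rate λ = 5.05/hr (tandem ⇒ throughput preserved).
W₁ = 1/(μ₁−λ) = 1/(9.64−5.05) = 0.21786 hr
W₂ = 1/(μ₂−λ) = 1/(8.32−5.05) = 0.30581 hr
W_total = W₁ + W₂ = 0.21786 + 0.30581 = 0.52368 hr

Final: 0.52368 hr


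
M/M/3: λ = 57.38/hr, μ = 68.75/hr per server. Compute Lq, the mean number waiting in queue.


a = λ/μ = 0.8346; ρ = a/3 = 0.2782
P₀ = 0.431563
Lq = P₀·a^c·ρ / (c!·(1−ρ)²) = 0.431563·0.58138·0.2782/(6·0.52099)
= 0.02233

Final: 0.02233


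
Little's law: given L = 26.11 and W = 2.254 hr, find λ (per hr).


λ = L/W = 26.11/2.254 = 11.5839 /hr

Final: 11.5839 /hr


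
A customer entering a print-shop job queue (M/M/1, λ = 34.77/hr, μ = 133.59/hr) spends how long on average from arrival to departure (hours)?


W = 1/(μ−λ) = 1/(133.59 − 34.77) = 1/98.82 = 0.01012 hr

Final: 0.01012 hr


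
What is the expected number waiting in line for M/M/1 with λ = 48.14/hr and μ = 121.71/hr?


ρ = 48.14/121.71 = 0.3955
Lq = ρ²/(1−ρ) = 0.1564/0.6045 = 0.2588

Final: 0.2588


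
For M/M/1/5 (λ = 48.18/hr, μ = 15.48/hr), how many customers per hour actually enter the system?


ρ = 3.1124; P_K = (1−ρ)ρ^5/(1−ρ^6) = 0.679452
λ_eff = λ(1 − P_K) = 48.18·(1 − 0.679452) = 48.18·0.320548 = 15.4440 /hr

Final: 15.4440 /hr


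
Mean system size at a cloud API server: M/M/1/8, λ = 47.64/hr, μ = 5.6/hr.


ρ = 47.64/5.6 = 8.5071
L = ρ[1 − (K+1)ρ^K + Kρ^(K+1)] / [(1−ρ)(1−ρ^(K+1))]
Numerator: 8.5071·(1 − 9·27432779.102991 + 8·233374570.797586) = 13782435375.324554
Denominator: (-7.5071)·(-233374569.797586) = 1751976234.694732
L = 13782435375.324554/1751976234.694732 = 7.8668

Final: 7.8668


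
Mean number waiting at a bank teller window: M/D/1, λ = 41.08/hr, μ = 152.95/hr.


ρ = 41.08/152.95 = 0.2686
M/D/1: Lq = ρ²/(2(1−ρ)) = 0.07214/(2·0.7314) = 0.04931

Final: 0.04931


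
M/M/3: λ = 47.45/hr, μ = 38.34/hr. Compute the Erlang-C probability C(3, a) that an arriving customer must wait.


a = λ/μ = 1.2376; ρ = a/3 = 0.4125
P₀ = 0.282386 (from M/M/c formula)
C(c,a) = [a^c/(c!(1−ρ))]·P₀ = [1.89562/(6·0.5875)]·0.282386
= 0.53780·0.282386 = 0.151867

Final: 0.151867


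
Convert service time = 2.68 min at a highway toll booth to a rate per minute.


μ = 1/(service time) in consistent units.
1 minute = 1 min, so μ = 1/2.68 = 0.3731 per minute

Final: 0.3731 /min


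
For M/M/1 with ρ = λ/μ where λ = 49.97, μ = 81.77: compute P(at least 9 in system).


ρ = 49.97/81.77 = 0.6111
P(N ≥ n) = ρ^n = 0.6111^9 = 0.011886

Final: 0.011886


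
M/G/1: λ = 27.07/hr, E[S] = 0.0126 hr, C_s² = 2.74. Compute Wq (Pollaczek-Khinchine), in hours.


ρ = λ·E[S] = 27.07·0.0126 = 0.3411
E[S²] = E[S]²(1+C_s²) = 0.0126²·(1+2.74) = 0.0005938
Wq = λ·E[S²]/(2(1−ρ)) = 27.07·0.0005938/(2·0.6589) = 0.01220 hr

Final: 0.01220 hr


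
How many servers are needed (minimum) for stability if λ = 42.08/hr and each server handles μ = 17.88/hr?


Stability requires cμ > λ ⇔ c > λ/μ.
λ/μ = 42.08/17.88 = 2.3535
Minimum integer c = ⌊2.3535⌋ + 1 = 3
Check: 3·17.88 = 53.64 > 42.08, while 2·17.88 = 35.76 ≤ 42.08

Final: 3 servers


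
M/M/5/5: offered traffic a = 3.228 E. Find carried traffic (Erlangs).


B(5,3.228) = 0.129874 (Erlang-B)
Carried load = a(1 − B) = 3.228·(1 − 0.129874) = 3.228·0.870126 = 2.8088 E

Final: 2.8088 Erlangs


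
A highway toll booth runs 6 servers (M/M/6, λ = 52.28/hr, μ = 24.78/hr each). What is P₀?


a = λ/μ = 52.28/24.78 = 2.1098; ρ = a/c = 0.3516
Σ_{k=0}^{5} a^k/k! (terms k=0..5) = 1.00000 + 2.10977 + 2.22556 + 1.56513 + 0.82552 + 0.34833 = 8.07430
Tail: a^6/(6!(1−ρ)) = 88.18722/(720·0.6484) = 0.18891
P₀ = 1/(8.07430 + 0.18891) = 1/8.26321 = 0.121018

Final: 0.121018


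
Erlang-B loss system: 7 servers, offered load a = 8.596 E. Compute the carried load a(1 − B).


B(7,8.596) = 0.340734 (Erlang-B)
Carried load = a(1 − B) = 8.596·(1 − 0.340734) = 8.596·0.659266 = 5.6671 E

Final: 5.6671 Erlangs


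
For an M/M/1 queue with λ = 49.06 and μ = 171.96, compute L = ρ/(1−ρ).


ρ = λ/μ = 49.06/171.96 = 0.2853
L = ρ/(1−ρ) = 0.2853/(1 − 0.2853) = 0.2853/0.7147 = 0.3992

Final: 0.3992


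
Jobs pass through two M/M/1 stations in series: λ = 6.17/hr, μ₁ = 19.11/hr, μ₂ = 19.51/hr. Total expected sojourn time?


Each node sees arrival rate λ = 6.17/hr (tandem ⇒ throughput preserved).
W₁ = 1/(μ₁−λ) = 1/(19.11−6.17) = 0.07728 hr
W₂ = 1/(μ₂−λ) = 1/(19.51−6.17) = 0.07496 hr
W_total = W₁ + W₂ = 0.07728 + 0.07496 = 0.15224 hr

Final: 0.15224 hr


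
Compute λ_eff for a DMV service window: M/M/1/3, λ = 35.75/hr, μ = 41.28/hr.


ρ = 0.8660; P_K = (1−ρ)ρ^3/(1−ρ^4) = 0.198905
λ_eff = λ(1 − P_K) = 35.75·(1 − 0.198905) = 35.75·0.801095 = 28.6391 /hr

Final: 28.6391 /hr


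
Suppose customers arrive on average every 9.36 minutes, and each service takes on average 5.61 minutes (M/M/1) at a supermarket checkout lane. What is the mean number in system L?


λ = 60/9.36 = 6.4103 /hr
μ = 60/5.61 = 10.6952 /hr
ρ = λ/μ = 6.4103/10.6952 = 0.5994
L = ρ/(1−ρ) = 0.5994/0.4006 = 1.4960

Final: 1.4960


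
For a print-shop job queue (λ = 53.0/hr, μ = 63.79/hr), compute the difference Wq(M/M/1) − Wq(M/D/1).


ρ = 53.0/63.79 = 0.8309
Wq(M/M/1) = ρ/(μ−λ) = 0.8309/10.79 = 0.07700 hr
Wq(M/D/1) = ρ/(2(μ−λ)) = 0.03850 hr
Savings = 0.07700 − 0.03850 = 0.03850 hr

Final: 0.03850 hr


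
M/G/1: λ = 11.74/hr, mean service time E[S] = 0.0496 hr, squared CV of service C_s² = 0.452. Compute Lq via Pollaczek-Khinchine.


ρ = λ·E[S] = 11.74·0.0496 = 0.5823
Lq = ρ²(1+C_s²)/(2(1−ρ)) = 0.3391·(1+0.452)/(2·0.4177)
= 0.3391·1.4520/0.8354 = 0.58935

Final: 0.58935


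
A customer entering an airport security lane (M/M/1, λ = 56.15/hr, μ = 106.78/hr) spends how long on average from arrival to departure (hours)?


W = 1/(μ−λ) = 1/(106.78 − 56.15) = 1/50.63 = 0.01975 hr

Final: 0.01975 hr


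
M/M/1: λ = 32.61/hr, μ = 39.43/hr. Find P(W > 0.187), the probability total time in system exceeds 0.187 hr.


W ~ Exponential(μ−λ) for M/M/1.
μ − λ = 39.43 − 32.61 = 6.8200
P(W > t) = e^{−(μ−λ)t} = e^{−1.2753} = 0.279336

Final: 0.279336


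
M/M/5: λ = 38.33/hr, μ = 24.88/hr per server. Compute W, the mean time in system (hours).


a = 1.5406; ρ = 0.3081; P₀ = 0.213859
Lq = P₀·a^c·ρ/(c!(1−ρ)²) = 0.009955
Wq = Lq/λ = 0.009955/38.33 = 0.0002597 hr
W = Wq + 1/μ = 0.0002597 + 0.04019 = 0.04045 hr

Final: 0.04045 hr


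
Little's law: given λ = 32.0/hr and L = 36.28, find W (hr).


W = L/λ = 36.28/32.0 = 1.1338 hr

Final: 1.1338 hr


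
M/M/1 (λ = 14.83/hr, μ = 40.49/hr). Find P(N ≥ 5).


ρ = 14.83/40.49 = 0.3663
P(N ≥ n) = ρ^n = 0.3663^5 = 0.006591

Final: 0.006591


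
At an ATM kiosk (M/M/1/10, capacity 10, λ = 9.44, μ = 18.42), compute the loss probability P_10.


ρ = λ/μ = 9.44/18.42 = 0.5125
P_K = (1−ρ)ρ^K/(1−ρ^(K+1)) = (0.4875·0.001250)/(1 − 0.0006405)
= 0.0006093/0.999360 = 0.0006097

Final: 0.0006097


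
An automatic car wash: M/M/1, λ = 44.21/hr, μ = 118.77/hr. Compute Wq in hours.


ρ = 44.21/118.77 = 0.3722
Wq = ρ/(μ−λ) = 0.3722/(118.77 − 44.21) = 0.3722/74.56 = 0.004992 hr

Final: 0.004992 hr


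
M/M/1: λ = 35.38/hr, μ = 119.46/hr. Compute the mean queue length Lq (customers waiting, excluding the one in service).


ρ = 35.38/119.46 = 0.2962
Lq = ρ²/(1−ρ) = 0.08771/0.7038 = 0.1246

Final: 0.1246


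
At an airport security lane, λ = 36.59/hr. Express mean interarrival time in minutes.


Mean interarrival time = 1/λ = 1/36.59 hour = 0.02733 hour
In minutes: 0.02733 × 60 = 1.6398 min

Final: 1.6398 min


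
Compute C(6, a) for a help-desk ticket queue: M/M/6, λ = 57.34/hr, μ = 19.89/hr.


a = λ/μ = 2.8829; ρ = a/6 = 0.4805
P₀ = 0.055238 (from M/M/c formula)
C(c,a) = [a^c/(c!(1−ρ))]·P₀ = [574.03376/(720·0.5195)]·0.055238
= 1.53461·0.055238 = 0.084770

Final: 0.084770


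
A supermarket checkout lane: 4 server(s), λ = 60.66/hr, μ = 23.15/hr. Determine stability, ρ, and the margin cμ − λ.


Total capacity cμ = 4·23.15 = 92.60/hr
ρ = λ/(cμ) = 60.66/92.60 = 0.6551
Stable ⇔ ρ < 1: YES
Spare capacity = cμ − λ = 92.60 − 60.66 = 31.94/hr

Final: ρ = 0.6551; stable; margin = 31.94/hr


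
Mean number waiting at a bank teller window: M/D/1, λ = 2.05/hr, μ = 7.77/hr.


ρ = 2.05/7.77 = 0.2638
M/D/1: Lq = ρ²/(2(1−ρ)) = 0.06961/(2·0.7362) = 0.04728

Final: 0.04728


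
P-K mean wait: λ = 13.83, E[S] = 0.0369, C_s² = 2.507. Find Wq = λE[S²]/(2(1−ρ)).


ρ = λ·E[S] = 13.83·0.0369 = 0.5103
E[S²] = E[S]²(1+C_s²) = 0.0369²·(1+2.507) = 0.004775
Wq = λ·E[S²]/(2(1−ρ)) = 13.83·0.004775/(2·0.4897) = 0.06743 hr

Final: 0.06743 hr


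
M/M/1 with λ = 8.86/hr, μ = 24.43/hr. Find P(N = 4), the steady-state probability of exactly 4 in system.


ρ = 8.86/24.43 = 0.3627
P_n = (1−ρ)·ρ^n = (1 − 0.3627)·0.3627^4 = 0.6373·0.017300 = 0.011026

Final: 0.011026


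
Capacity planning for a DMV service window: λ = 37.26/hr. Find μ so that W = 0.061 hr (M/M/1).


W = 1/(μ−λ) ⇒ μ − λ = 1/W = 1/0.061 = 16.3934
μ = λ + 1/W = 37.26 + 16.3934 = 53.6534 per hr

Final: 53.6534 /hr


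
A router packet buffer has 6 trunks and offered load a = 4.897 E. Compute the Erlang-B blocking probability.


B(c,a) = (a^c/c!) / Σ_{k=0}^{c} a^k/k!
a^6/6! = 19.153499
Σ terms (k=0..6): 1.00000 + 4.89700 + 11.99030 + 19.57217 + 23.96123 + 23.46763 + 19.15350 = 104.041843
B = 19.153499/104.041843 = 0.184094

Final: 0.184094


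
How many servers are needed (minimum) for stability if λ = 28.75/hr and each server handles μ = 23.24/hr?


Stability requires cμ > λ ⇔ c > λ/μ.
λ/μ = 28.75/23.24 = 1.2371
Minimum integer c = ⌊1.2371⌋ + 1 = 2
Check: 2·23.24 = 46.48 > 28.75, while 1·23.24 = 23.24 ≤ 28.75

Final: 2 servers


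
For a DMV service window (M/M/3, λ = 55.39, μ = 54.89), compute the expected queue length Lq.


a = λ/μ = 1.0091; ρ = a/3 = 0.3364
P₀ = 0.360188
Lq = P₀·a^c·ρ / (c!·(1−ρ)²) = 0.360188·1.02758·0.3364/(6·0.44041)
= 0.04711

Final: 0.04711


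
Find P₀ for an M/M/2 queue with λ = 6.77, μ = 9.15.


a = λ/μ = 6.77/9.15 = 0.7399; ρ = a/c = 0.3699
Σ_{k=0}^{1} a^k/k! (terms k=0..1) = 1.00000 + 0.73989 = 1.73989
Tail: a^2/(2!(1−ρ)) = 0.54744/(2·0.6301) = 0.43444
P₀ = 1/(1.73989 + 0.43444) = 1/2.17433 = 0.459912

Final: 0.459912


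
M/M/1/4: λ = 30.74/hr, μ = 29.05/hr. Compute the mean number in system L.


ρ = 30.74/29.05 = 1.0582
L = ρ[1 − (K+1)ρ^K + Kρ^(K+1)] / [(1−ρ)(1−ρ^(K+1))]
Numerator: 1.0582·(1 − 5·1.253808 + 4·1.326749) = 0.040164
Denominator: (-0.05818)·(-0.326749) = 0.019009
L = 0.040164/0.019009 = 2.1129

Final: 2.1129


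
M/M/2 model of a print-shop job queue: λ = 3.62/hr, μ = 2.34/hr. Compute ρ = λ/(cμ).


ρ = λ/(cμ) = 3.62/(2·2.34) = 3.62/4.68 = 0.7735

Final: 0.7735


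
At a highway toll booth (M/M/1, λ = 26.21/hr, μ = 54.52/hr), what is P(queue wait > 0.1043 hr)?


ρ = 26.21/54.52 = 0.4807
P(Wq > t) = ρ·e^{−(μ−λ)t} = 0.4807·e^{−2.9527}
= 0.4807·0.052197 = 0.025093

Final: 0.025093


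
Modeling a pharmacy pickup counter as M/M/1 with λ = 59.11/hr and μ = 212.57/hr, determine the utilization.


ρ = λ/μ = 59.11/212.57 = 0.2781

Final: 0.2781


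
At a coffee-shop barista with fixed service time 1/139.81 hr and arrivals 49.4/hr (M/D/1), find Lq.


ρ = 49.4/139.81 = 0.3533
M/D/1: Lq = ρ²/(2(1−ρ)) = 0.1248/(2·0.6467) = 0.09653

Final: 0.09653


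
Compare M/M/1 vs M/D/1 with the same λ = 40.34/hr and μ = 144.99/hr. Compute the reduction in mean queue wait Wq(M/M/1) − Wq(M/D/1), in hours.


ρ = 40.34/144.99 = 0.2782
Wq(M/M/1) = ρ/(μ−λ) = 0.2782/104.65 = 0.002659 hr
Wq(M/D/1) = ρ/(2(μ−λ)) = 0.001329 hr
Savings = 0.002659 − 0.001329 = 0.001329 hr

Final: 0.001329 hr


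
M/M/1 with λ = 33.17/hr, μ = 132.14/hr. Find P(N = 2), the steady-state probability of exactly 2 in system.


ρ = 33.17/132.14 = 0.2510
P_n = (1−ρ)·ρ^n = (1 − 0.2510)·0.2510^2 = 0.7490·0.063012 = 0.047195

Final: 0.047195


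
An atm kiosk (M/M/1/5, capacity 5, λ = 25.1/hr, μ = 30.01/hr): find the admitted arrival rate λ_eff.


ρ = 0.8364; P_K = (1−ρ)ρ^5/(1−ρ^6) = 0.101823
λ_eff = λ(1 − P_K) = 25.1·(1 − 0.101823) = 25.1·0.898177 = 22.5442 /hr

Final: 22.5442 /hr


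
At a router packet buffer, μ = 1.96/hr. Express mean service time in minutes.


Mean service time = 1/μ = 1/1.96 hour = 0.51020 hour
In minutes: 0.51020 × 60 = 30.6122 min

Final: 30.6122 min


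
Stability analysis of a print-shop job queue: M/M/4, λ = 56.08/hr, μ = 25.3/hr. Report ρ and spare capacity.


Total capacity cμ = 4·25.3 = 101.20/hr
ρ = λ/(cμ) = 56.08/101.20 = 0.5542
Stable ⇔ ρ < 1: YES
Spare capacity = cμ − λ = 101.20 − 56.08 = 45.12/hr

Final: ρ = 0.5542; stable; margin = 45.12/hr


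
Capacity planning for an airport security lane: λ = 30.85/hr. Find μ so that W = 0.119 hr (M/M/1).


W = 1/(μ−λ) ⇒ μ − λ = 1/W = 1/0.119 = 8.4034
μ = λ + 1/W = 30.85 + 8.4034 = 39.2534 per hr

Final: 39.2534 /hr


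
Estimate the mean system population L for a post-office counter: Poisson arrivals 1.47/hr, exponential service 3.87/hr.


ρ = λ/μ = 1.47/3.87 = 0.3798
L = ρ/(1−ρ) = 0.3798/(1 − 0.3798) = 0.3798/0.6202 = 0.6125

Final: 0.6125


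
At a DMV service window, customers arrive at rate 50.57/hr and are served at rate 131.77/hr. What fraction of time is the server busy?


ρ = λ/μ = 50.57/131.77 = 0.3838

Final: 0.3838


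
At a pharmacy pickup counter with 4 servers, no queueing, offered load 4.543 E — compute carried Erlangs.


B(4,4.543) = 0.360463 (Erlang-B)
Carried load = a(1 − B) = 4.543·(1 − 0.360463) = 4.543·0.639537 = 2.9054 E

Final: 2.9054 Erlangs


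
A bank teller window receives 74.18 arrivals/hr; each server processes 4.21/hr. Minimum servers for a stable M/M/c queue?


Stability requires cμ > λ ⇔ c > λ/μ.
λ/μ = 74.18/4.21 = 17.6200
Minimum integer c = ⌊17.6200⌋ + 1 = 18
Check: 18·4.21 = 75.78 > 74.18, while 17·4.21 = 71.57 ≤ 74.18

Final: 18 servers


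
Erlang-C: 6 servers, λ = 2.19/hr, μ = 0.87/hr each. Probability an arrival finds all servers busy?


a = λ/μ = 2.5172; ρ = a/6 = 0.4195
P₀ = 0.080206 (from M/M/c formula)
C(c,a) = [a^c/(c!(1−ρ))]·P₀ = [254.41878/(720·0.5805)]·0.080206
= 0.60876·0.080206 = 0.048826

Final: 0.048826


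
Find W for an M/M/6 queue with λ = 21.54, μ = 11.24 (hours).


a = 1.9164; ρ = 0.3194; P₀ = 0.146972
Lq = P₀·a^c·ρ/(c!(1−ρ)²) = 0.006971
Wq = Lq/λ = 0.006971/21.54 = 0.0003236 hr
W = Wq + 1/μ = 0.0003236 + 0.08897 = 0.08929 hr

Final: 0.08929 hr


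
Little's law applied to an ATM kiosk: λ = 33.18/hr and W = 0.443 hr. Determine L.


L = λW = 33.18·0.443 = 14.6987

Final: 14.6987


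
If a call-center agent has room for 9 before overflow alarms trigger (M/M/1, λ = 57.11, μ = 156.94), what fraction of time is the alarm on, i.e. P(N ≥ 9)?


ρ = 57.11/156.94 = 0.3639
P(N ≥ n) = ρ^n = 0.3639^9 = 0.0001119

Final: 0.0001119


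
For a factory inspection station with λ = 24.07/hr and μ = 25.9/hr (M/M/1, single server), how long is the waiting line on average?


ρ = 24.07/25.9 = 0.9293
Lq = ρ²/(1−ρ) = 0.8637/0.07066 = 12.2237

Final: 12.2237


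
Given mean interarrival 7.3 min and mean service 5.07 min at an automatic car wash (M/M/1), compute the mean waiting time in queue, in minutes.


λ = 60/7.3 = 8.2192 /hr
μ = 60/5.07 = 11.8343 /hr
ρ = λ/μ = 8.2192/11.8343 = 0.6945
Wq = ρ/(μ−λ) = 0.6945/(11.8343−8.2192) = 0.19211 hr
In minutes: 0.19211·60 = 11.527 min

Final: 11.527 min


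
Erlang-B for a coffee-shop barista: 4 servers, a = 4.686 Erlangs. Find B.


B(c,a) = (a^c/c!) / Σ_{k=0}^{c} a^k/k!
a^4/4! = 20.090831
Σ terms (k=0..4): 1.00000 + 4.68600 + 10.97930 + 17.14966 + 20.09083 = 53.905792
B = 20.090831/53.905792 = 0.372703

Final: 0.372703


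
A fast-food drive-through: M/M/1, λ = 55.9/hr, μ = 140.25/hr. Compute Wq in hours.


ρ = 55.9/140.25 = 0.3986
Wq = ρ/(μ−λ) = 0.3986/(140.25 − 55.9) = 0.3986/84.35 = 0.004725 hr

Final: 0.004725 hr


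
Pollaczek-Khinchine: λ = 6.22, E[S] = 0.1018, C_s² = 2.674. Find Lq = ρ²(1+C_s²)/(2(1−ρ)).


ρ = λ·E[S] = 6.22·0.1018 = 0.6332
Lq = ρ²(1+C_s²)/(2(1−ρ)) = 0.4009·(1+2.674)/(2·0.3668)
= 0.4009·3.6740/0.7336 = 2.00794

Final: 2.00794


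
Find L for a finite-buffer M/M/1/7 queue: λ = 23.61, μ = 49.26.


ρ = 23.61/49.26 = 0.4793
L = ρ[1 − (K+1)ρ^K + Kρ^(K+1)] / [(1−ρ)(1−ρ^(K+1))]
Numerator: 0.4793·(1 − 8·0.005810 + 7·0.002785) = 0.466358
Denominator: (0.5207)·(0.997215) = 0.519256
L = 0.466358/0.519256 = 0.8981

Final: 0.8981


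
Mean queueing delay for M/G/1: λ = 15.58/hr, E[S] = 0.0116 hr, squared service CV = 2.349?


ρ = λ·E[S] = 15.58·0.0116 = 0.1807
E[S²] = E[S]²(1+C_s²) = 0.0116²·(1+2.349) = 0.0004506
Wq = λ·E[S²]/(2(1−ρ)) = 15.58·0.0004506/(2·0.8193) = 0.004285 hr

Final: 0.004285 hr


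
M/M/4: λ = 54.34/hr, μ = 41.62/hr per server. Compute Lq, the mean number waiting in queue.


a = λ/μ = 1.3056; ρ = a/4 = 0.3264
P₀ = 0.269641
Lq = P₀·a^c·ρ / (c!·(1−ρ)²) = 0.269641·2.90583·0.3264/(24·0.45373)
= 0.02349

Final: 0.02349


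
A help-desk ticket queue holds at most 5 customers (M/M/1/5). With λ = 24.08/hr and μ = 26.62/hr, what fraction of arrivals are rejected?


ρ = λ/μ = 24.08/26.62 = 0.9046
P_K = (1−ρ)ρ^K/(1−ρ^(K+1)) = (0.09542·0.605678)/(1 − 0.547886)
= 0.057792/0.452114 = 0.127826

Final: 0.127826


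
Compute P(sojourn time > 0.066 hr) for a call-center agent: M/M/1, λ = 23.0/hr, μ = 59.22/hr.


W ~ Exponential(μ−λ) for M/M/1.
μ − λ = 59.22 − 23.0 = 36.2200
P(W > t) = e^{−(μ−λ)t} = e^{−2.3905} = 0.091582

Final: 0.091582


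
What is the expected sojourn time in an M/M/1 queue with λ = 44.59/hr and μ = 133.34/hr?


W = 1/(μ−λ) = 1/(133.34 − 44.59) = 1/88.75 = 0.01127 hr

Final: 0.01127 hr


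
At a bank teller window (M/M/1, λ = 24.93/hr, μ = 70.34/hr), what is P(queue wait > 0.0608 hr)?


ρ = 24.93/70.34 = 0.3544
P(Wq > t) = ρ·e^{−(μ−λ)t} = 0.3544·e^{−2.7609}
= 0.3544·0.063233 = 0.022411

Final: 0.022411


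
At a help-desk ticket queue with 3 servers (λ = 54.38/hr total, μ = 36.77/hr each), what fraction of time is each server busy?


ρ = λ/(cμ) = 54.38/(3·36.77) = 54.38/110.31 = 0.4930

Final: 0.4930


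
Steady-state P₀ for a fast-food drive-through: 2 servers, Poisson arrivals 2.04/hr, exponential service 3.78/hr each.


a = λ/μ = 2.04/3.78 = 0.5397; ρ = a/c = 0.2698
Σ_{k=0}^{1} a^k/k! (terms k=0..1) = 1.00000 + 0.53968 = 1.53968
Tail: a^2/(2!(1−ρ)) = 0.29126/(2·0.7302) = 0.19945
P₀ = 1/(1.53968 + 0.19945) = 1/1.73913 = 0.575000

Final: 0.575000


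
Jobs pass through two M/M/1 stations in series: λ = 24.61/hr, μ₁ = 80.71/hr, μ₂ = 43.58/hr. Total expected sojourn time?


Each node sees arrival rate λ = 24.61/hr (tandem ⇒ throughput preserved).
W₁ = 1/(μ₁−λ) = 1/(80.71−24.61) = 0.01783 hr
W₂ = 1/(μ₂−λ) = 1/(43.58−24.61) = 0.05271 hr
W_total = W₁ + W₂ = 0.01783 + 0.05271 = 0.07054 hr

Final: 0.07054 hr


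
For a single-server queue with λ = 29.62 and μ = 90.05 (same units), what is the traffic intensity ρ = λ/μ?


ρ = λ/μ = 29.62/90.05 = 0.3289

Final: 0.3289


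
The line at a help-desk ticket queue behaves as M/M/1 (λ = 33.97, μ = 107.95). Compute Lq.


ρ = 33.97/107.95 = 0.3147
Lq = ρ²/(1−ρ) = 0.09903/0.6853 = 0.1445

Final: 0.1445


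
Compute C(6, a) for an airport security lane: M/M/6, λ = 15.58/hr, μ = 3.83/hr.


a = λ/μ = 4.0679; ρ = a/6 = 0.6780
P₀ = 0.015433 (from M/M/c formula)
C(c,a) = [a^c/(c!(1−ρ))]·P₀ = [4531.18794/(720·0.3220)]·0.015433
= 19.54330·0.015433 = 0.301613

Final: 0.301613


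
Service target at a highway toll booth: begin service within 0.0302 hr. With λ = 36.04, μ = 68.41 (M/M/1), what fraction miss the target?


ρ = 36.04/68.41 = 0.5268
P(Wq > t) = ρ·e^{−(μ−λ)t} = 0.5268·e^{−0.9776}
= 0.5268·0.376223 = 0.198203

Final: 0.198203


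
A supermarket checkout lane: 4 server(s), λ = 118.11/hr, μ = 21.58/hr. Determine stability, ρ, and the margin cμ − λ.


Total capacity cμ = 4·21.58 = 86.32/hr
ρ = λ/(cμ) = 118.11/86.32 = 1.3683
Stable ⇔ ρ < 1: NO
Spare capacity = cμ − λ = 86.32 − 118.11 = -31.79/hr

Final: ρ = 1.3683; unstable; margin = -31.79/hr


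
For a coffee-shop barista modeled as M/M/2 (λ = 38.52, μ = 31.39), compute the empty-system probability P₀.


a = λ/μ = 38.52/31.39 = 1.2271; ρ = a/c = 0.6136
Σ_{k=0}^{1} a^k/k! (terms k=0..1) = 1.00000 + 1.22714 = 2.22714
Tail: a^2/(2!(1−ρ)) = 1.50588/(2·0.3864) = 1.94846
P₀ = 1/(2.22714 + 1.94846) = 1/4.17560 = 0.239487

Final: 0.239487


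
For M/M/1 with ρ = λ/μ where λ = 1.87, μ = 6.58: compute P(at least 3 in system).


ρ = 1.87/6.58 = 0.2842
P(N ≥ n) = ρ^n = 0.2842^3 = 0.022953

Final: 0.022953


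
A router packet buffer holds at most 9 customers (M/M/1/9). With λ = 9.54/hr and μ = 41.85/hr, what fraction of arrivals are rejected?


ρ = λ/μ = 9.54/41.85 = 0.2280
P_K = (1−ρ)ρ^K/(1−ρ^(K+1)) = (0.7720·0.000001662)/(1 − 0.0000003789)
= 0.000001283/1.000000 = 0.000001283

Final: 0.000001283


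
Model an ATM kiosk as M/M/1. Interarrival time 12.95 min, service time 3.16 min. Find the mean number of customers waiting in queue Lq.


λ = 60/12.95 = 4.6332 /hr
μ = 60/3.16 = 18.9873 /hr
ρ = λ/μ = 4.6332/18.9873 = 0.2440
Lq = ρ²/(1−ρ) = 0.05954/0.7560 = 0.07876

Final: 0.07876


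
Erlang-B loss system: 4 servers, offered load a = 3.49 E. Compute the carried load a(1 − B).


B(4,3.49) = 0.259221 (Erlang-B)
Carried load = a(1 − B) = 3.49·(1 − 0.259221) = 3.49·0.740779 = 2.5853 E

Final: 2.5853 Erlangs


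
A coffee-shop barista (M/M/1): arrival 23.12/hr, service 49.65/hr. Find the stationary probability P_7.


ρ = 23.12/49.65 = 0.4657
P_n = (1−ρ)·ρ^n = (1 − 0.4657)·0.4657^7 = 0.5343·0.004748 = 0.002537

Final: 0.002537


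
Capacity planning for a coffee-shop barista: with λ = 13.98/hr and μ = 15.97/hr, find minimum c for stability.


Stability requires cμ > λ ⇔ c > λ/μ.
λ/μ = 13.98/15.97 = 0.8754
Minimum integer c = ⌊0.8754⌋ + 1 = 1
Check: 1·15.97 = 15.97 > 13.98, while 0·15.97 = 0.00 ≤ 13.98

Final: 1 servers


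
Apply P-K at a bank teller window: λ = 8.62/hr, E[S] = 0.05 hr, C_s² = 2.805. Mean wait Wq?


ρ = λ·E[S] = 8.62·0.05 = 0.4310
E[S²] = E[S]²(1+C_s²) = 0.05²·(1+2.805) = 0.009513
Wq = λ·E[S²]/(2(1−ρ)) = 8.62·0.009513/(2·0.5690) = 0.07205 hr

Final: 0.07205 hr


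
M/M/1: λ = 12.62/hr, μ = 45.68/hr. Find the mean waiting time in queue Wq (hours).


ρ = 12.62/45.68 = 0.2763
Wq = ρ/(μ−λ) = 0.2763/(45.68 − 12.62) = 0.2763/33.06 = 0.008357 hr

Final: 0.008357 hr


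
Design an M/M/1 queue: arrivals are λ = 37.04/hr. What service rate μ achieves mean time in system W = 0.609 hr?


W = 1/(μ−λ) ⇒ μ − λ = 1/W = 1/0.609 = 1.6420
μ = λ + 1/W = 37.04 + 1.6420 = 38.6820 per hr

Final: 38.6820 /hr


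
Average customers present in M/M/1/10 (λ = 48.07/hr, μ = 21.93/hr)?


ρ = 48.07/21.93 = 2.1920
L = ρ[1 − (K+1)ρ^K + Kρ^(K+1)] / [(1−ρ)(1−ρ^(K+1))]
Numerator: 2.1920·(1 − 11·2560.677612 + 10·5612.939937) = 61294.062780
Denominator: (-1.1920)·(-5611.939937) = 6689.289100
L = 61294.062780/6689.289100 = 9.1630

Final: 9.1630


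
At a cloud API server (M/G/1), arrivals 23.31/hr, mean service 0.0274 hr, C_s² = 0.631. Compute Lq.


ρ = λ·E[S] = 23.31·0.0274 = 0.6387
Lq = ρ²(1+C_s²)/(2(1−ρ)) = 0.4079·(1+0.631)/(2·0.3613)
= 0.4079·1.6310/0.7226 = 0.92073

Final: 0.92073


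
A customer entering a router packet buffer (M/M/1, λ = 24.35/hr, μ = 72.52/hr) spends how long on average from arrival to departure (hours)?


W = 1/(μ−λ) = 1/(72.52 − 24.35) = 1/48.17 = 0.02076 hr

Final: 0.02076 hr


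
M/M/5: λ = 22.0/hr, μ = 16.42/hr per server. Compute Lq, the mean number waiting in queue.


a = λ/μ = 1.3398; ρ = a/5 = 0.2680
P₀ = 0.261664
Lq = P₀·a^c·ρ / (c!·(1−ρ)²) = 0.261664·4.31765·0.2680/(120·0.53587)
= 0.004708

Final: 0.004708


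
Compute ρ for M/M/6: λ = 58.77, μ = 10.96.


ρ = λ/(cμ) = 58.77/(6·10.96) = 58.77/65.76 = 0.8937

Final: 0.8937


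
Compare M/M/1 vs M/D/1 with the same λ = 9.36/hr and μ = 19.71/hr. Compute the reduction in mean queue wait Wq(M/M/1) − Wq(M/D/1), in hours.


ρ = 9.36/19.71 = 0.4749
Wq(M/M/1) = ρ/(μ−λ) = 0.4749/10.35 = 0.04588 hr
Wq(M/D/1) = ρ/(2(μ−λ)) = 0.02294 hr
Savings = 0.04588 − 0.02294 = 0.02294 hr

Final: 0.02294 hr


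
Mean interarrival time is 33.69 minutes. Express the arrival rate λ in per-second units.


λ = 1/(interarrival time) in consistent units.
1 second = 0.0166667 min, so λ = 0.0166667/33.69 = 0.0004947 per second

Final: 0.0004947 /sec


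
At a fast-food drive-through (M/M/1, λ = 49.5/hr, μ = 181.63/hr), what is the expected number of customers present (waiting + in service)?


ρ = λ/μ = 49.5/181.63 = 0.2725
L = ρ/(1−ρ) = 0.2725/(1 − 0.2725) = 0.2725/0.7275 = 0.3746

Final: 0.3746


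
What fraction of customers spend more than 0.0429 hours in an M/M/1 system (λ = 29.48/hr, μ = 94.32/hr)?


W ~ Exponential(μ−λ) for M/M/1.
μ − λ = 94.32 − 29.48 = 64.8400
P(W > t) = e^{−(μ−λ)t} = e^{−2.7816} = 0.061937

Final: 0.061937


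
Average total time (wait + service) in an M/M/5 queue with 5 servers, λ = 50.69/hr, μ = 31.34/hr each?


a = 1.6174; ρ = 0.3235; P₀ = 0.197935
Lq = P₀·a^c·ρ/(c!(1−ρ)²) = 0.01290
Wq = Lq/λ = 0.01290/50.69 = 0.0002546 hr
W = Wq + 1/μ = 0.0002546 + 0.03191 = 0.03216 hr

Final: 0.03216 hr


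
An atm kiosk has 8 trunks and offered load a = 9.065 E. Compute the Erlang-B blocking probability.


B(c,a) = (a^c/c!) / Σ_{k=0}^{c} a^k/k!
a^8/8! = 1130.894115
Σ terms (k=0..8): 1.00000 + 9.06500 + 41.08711 + 124.15156 + 281.35847 + 510.10290 + 770.68047 + 998.03121 + 1130.89411 = 3866.370840
B = 1130.894115/3866.370840 = 0.292495

Final: 0.292495


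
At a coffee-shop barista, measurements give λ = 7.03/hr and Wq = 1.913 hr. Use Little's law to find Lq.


Lq = λWq = 7.03·1.913 = 13.4484

Final: 13.4484


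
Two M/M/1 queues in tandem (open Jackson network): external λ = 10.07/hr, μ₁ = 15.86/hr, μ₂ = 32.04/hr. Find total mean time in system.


Each node sees arrival rate λ = 10.07/hr (tandem ⇒ throughput preserved).
W₁ = 1/(μ₁−λ) = 1/(15.86−10.07) = 0.17271 hr
W₂ = 1/(μ₂−λ) = 1/(32.04−10.07) = 0.04552 hr
W_total = W₁ + W₂ = 0.17271 + 0.04552 = 0.21823 hr

Final: 0.21823 hr


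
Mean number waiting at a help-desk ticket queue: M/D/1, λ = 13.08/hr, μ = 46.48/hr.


ρ = 13.08/46.48 = 0.2814
M/D/1: Lq = ρ²/(2(1−ρ)) = 0.07919/(2·0.7186) = 0.05510

Final: 0.05510


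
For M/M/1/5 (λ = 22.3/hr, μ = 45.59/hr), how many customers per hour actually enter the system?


ρ = 0.4891; P_K = (1−ρ)ρ^5/(1−ρ^6) = 0.014503
λ_eff = λ(1 − P_K) = 22.3·(1 − 0.014503) = 22.3·0.985497 = 21.9766 /hr

Final: 21.9766 /hr


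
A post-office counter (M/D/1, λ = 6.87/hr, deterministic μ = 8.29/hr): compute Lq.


ρ = 6.87/8.29 = 0.8287
M/D/1: Lq = ρ²/(2(1−ρ)) = 0.6868/(2·0.1713) = 2.00466

Final: 2.00466


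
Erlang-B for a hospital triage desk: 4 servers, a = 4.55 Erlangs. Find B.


B(c,a) = (a^c/c!) / Σ_{k=0}^{c} a^k/k!
a^4/4! = 17.858063
Σ terms (k=0..4): 1.00000 + 4.55000 + 10.35125 + 15.69940 + 17.85806 = 49.458709
B = 17.858063/49.458709 = 0.361070

Final: 0.361070


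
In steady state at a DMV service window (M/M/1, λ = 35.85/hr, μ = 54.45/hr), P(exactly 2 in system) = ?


ρ = 35.85/54.45 = 0.6584
P_n = (1−ρ)·ρ^n = (1 − 0.6584)·0.6584^2 = 0.3416·0.433493 = 0.148080

Final: 0.148080


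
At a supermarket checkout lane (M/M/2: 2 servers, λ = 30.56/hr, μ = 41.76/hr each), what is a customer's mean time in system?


a = 0.7318; ρ = 0.3659; P₀ = 0.464236
Lq = P₀·a^c·ρ/(c!(1−ρ)²) = 0.11312
Wq = Lq/λ = 0.11312/30.56 = 0.003702 hr
W = Wq + 1/μ = 0.003702 + 0.02395 = 0.02765 hr

Final: 0.02765 hr


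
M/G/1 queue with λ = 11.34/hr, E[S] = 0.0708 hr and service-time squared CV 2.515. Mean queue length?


ρ = λ·E[S] = 11.34·0.0708 = 0.8029
Lq = ρ²(1+C_s²)/(2(1−ρ)) = 0.6446·(1+2.515)/(2·0.1971)
= 0.6446·3.5150/0.3943 = 5.74698

Final: 5.74698


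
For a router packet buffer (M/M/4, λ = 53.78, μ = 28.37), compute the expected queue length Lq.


a = λ/μ = 1.8957; ρ = a/4 = 0.4739
P₀ = 0.145973
Lq = P₀·a^c·ρ / (c!·(1−ρ)²) = 0.145973·12.91356·0.4739/(24·0.27676)
= 0.13449

Final: 0.13449
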